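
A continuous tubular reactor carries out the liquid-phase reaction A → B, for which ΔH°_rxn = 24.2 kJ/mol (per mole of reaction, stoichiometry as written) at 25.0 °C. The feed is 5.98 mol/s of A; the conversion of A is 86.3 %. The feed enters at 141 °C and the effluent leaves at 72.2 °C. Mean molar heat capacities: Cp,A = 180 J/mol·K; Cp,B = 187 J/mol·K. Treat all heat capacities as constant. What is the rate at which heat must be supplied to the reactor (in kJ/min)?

Extent of reaction ξ = 0.863 × 5.98 = 5.1607 mol/s
Reaction term: ξ·ΔH°_rxn = 5.1607 × 24.2 = 124.89 kJ/s
Sensible, feed 141→25 °C: -124.86 kJ/s
Outlet flows (mol/s): A 0.81926, B 5.1607
Sensible, products 25→72.2 °C: 52.511 kJ/s
Q = ΔH = 52.539 kJ/s = 52.539 kW
Heat supplied = 3152.3 kJ/min

Q_in = 3150 kJ/min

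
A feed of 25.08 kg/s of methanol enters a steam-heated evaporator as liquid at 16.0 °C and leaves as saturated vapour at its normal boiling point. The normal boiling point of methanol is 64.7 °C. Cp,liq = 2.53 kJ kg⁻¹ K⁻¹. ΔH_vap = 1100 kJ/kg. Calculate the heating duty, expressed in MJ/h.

Q = 110000 MJ/h

liquid 16.0→64.7 °C: 123.21 kJ/kg
vaporisation at 64.7 °C: 1100 kJ/kg
Δh = 123.21 + 1100 = 1223.2 kJ/kg
Q = ṁ·Δh = 25.08 kg/s × 1223.2 kJ/kg = 30678 kJ/s
|Q| = 30678 kW = 110440 MJ/h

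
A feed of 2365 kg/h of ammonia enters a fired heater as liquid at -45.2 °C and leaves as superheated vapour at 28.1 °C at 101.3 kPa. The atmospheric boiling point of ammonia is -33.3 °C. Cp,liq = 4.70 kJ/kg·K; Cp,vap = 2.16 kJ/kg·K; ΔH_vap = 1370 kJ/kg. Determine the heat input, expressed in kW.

liquid -45.2→-33.3 °C: 55.93 kJ/kg
vaporisation at -33.3 °C: 1370 kJ/kg
vapour -33.3→28.1 °C: 132.62 kJ/kg
Δh = 55.93 + 1370 + 132.62 = 1558.6 kJ/kg
Q = ṁ·Δh = 2365 kg/h × 1558.6 kJ/kg = 3.686e+06 kJ/h
|Q| = 1023.9 kW

Q = 1020 kW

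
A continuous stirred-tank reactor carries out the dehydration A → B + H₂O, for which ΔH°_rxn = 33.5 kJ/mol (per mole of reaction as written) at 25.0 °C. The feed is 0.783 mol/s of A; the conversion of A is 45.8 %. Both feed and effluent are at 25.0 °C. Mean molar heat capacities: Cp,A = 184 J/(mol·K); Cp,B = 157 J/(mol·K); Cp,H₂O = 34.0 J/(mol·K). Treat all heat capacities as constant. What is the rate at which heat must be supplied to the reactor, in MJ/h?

Extent of reaction ξ = 0.458 × 0.783 = 0.35861 mol/s
Reaction term: ξ·ΔH°_rxn = 0.35861 × 33.5 = 12.014 kJ/s
Q = ΔH = 12.014 kJ/s = 12.014 kW
Heat supplied = 43.249 MJ/h

Q_in = 43.2 MJ/h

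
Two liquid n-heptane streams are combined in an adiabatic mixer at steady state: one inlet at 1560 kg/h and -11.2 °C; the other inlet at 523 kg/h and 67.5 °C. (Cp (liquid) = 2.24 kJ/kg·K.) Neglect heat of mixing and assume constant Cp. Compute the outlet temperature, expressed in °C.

Energy balance with Q = 0: Σ ṁᵢCp,ᵢ(T_out − Tᵢ) = 0
Σ ṁᵢCp,ᵢTᵢ = 1560×2.24×-11.2 + 523×2.24×67.5 = 39940
Σ ṁᵢCp,ᵢ = 1560×2.24 + 523×2.24 = 4665.9
T_out = 39940 / 4665.9 = 8.56 °C

T_out = 8.56 °C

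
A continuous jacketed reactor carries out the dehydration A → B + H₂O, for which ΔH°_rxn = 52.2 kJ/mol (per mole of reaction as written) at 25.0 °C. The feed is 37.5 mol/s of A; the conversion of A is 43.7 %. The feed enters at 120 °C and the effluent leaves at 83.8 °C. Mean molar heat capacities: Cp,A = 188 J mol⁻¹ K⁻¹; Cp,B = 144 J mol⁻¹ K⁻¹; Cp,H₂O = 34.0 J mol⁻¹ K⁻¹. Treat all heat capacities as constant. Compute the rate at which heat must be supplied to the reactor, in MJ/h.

Extent of reaction ξ = 0.437 × 37.5 = 16.387 mol/s
Reaction term: ξ·ΔH°_rxn = 16.387 × 52.2 = 855.43 kJ/s
Sensible, feed 120→25 °C: -669.75 kJ/s
Outlet flows (mol/s): A 21.113, B 16.387, H₂O 16.387
Sensible, products 25→83.8 °C: 404.9 kJ/s
Q = ΔH = 590.58 kJ/s = 590.58 kW
Heat supplied = 2126.1 MJ/h

Q_in = 2130 MJ/h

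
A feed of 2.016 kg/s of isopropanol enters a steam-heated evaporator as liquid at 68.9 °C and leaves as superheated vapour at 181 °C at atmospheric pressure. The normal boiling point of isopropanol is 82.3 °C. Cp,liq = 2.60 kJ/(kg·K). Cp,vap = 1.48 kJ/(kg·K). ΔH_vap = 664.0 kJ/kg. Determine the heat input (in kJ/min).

liquid 68.9→82.3 °C: 34.84 kJ/kg
vaporisation at 82.3 °C: 664 kJ/kg
vapour 82.3→181 °C: 146.08 kJ/kg
Δh = 34.84 + 664 + 146.08 = 844.92 kJ/kg
Q = ṁ·Δh = 2.016 kg/s × 844.92 kJ/kg = 1703.4 kJ/s
|Q| = 1703.4 kW = 102200 kJ/min

Q = 102000 kJ/min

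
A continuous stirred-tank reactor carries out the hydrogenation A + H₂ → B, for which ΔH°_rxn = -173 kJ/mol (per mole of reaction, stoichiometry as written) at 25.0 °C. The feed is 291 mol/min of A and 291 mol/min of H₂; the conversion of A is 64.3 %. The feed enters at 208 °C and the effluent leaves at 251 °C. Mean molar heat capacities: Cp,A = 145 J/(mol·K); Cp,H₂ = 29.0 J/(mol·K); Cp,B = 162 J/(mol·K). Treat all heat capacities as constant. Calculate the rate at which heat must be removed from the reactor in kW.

Extent of reaction ξ = 0.643 × 291 = 187.11 mol/min
Reaction term: ξ·ΔH°_rxn = 187.11 × -173 = -32371 kJ/min
Sensible, feed 208→25 °C: -9266 kJ/min
Outlet flows (mol/min): A 103.89, H₂ 103.89, B 187.11
Sensible, products 25→251 °C: 10936 kJ/min
Q = ΔH = -30701 kJ/min = -511.68 kW
Heat removed = 511.68 kW

Q_out = 512 kW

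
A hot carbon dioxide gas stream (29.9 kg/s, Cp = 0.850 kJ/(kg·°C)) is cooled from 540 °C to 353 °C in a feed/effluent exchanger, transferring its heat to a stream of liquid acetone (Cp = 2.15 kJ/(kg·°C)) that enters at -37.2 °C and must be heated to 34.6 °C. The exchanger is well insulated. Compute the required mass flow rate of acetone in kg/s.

ṁ_c = 30.8 kg/s

Heat released by hot stream: Q = 29.9 × 0.850 × (540 − 353) = 4752.6 kJ/s
Energy balance on cold side (adiabatic exchanger): Q = ṁ_c·Cp_c·(T_c,out − T_c,in)
ṁ_c = 4752.6 / [2.15 × (34.6 − -37.2)] = 30.787 kg/s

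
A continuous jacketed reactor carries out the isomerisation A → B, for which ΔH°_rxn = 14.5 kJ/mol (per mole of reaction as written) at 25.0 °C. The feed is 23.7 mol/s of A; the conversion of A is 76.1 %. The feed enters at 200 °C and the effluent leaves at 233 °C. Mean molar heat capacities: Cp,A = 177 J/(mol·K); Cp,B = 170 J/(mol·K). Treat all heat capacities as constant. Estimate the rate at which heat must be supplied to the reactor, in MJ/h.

Extent of reaction ξ = 0.761 × 23.7 = 18.036 mol/s
Reaction term: ξ·ΔH°_rxn = 18.036 × 14.5 = 261.52 kJ/s
Sensible, feed 200→25 °C: -734.11 kJ/s
Outlet flows (mol/s): A 5.6643, B 18.036
Sensible, products 25→233 °C: 846.28 kJ/s
Q = ΔH = 373.69 kJ/s = 373.69 kW
Heat supplied = 1345.3 MJ/h

Q_in = 1350 MJ/h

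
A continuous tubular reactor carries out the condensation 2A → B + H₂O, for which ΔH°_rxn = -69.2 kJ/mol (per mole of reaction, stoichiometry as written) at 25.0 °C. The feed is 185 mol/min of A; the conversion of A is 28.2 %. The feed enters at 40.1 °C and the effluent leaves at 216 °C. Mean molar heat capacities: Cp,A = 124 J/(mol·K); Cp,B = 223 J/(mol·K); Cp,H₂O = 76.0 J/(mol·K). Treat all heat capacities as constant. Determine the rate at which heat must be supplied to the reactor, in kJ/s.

Extent of reaction ξ = 0.282 × 185 / 2 = 26.085 mol/min
Reaction term: ξ·ΔH°_rxn = 26.085 × -69.2 = -1805.1 kJ/min
Sensible, feed 40.1→25 °C: -346.39 kJ/min
Outlet flows (mol/min): A 132.83, B 26.085, H₂O 26.085
Sensible, products 25→216 °C: 4635.6 kJ/min
Q = ΔH = 2484.2 kJ/min = 41.403 kW
Heat supplied = 41.403 kJ/s

Q_in = 41.4 kJ/s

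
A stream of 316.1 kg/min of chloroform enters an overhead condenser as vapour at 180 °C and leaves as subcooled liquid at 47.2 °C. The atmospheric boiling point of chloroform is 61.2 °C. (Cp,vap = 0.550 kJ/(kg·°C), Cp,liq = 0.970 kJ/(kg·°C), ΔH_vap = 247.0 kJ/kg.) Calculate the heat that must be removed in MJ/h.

Q_c = 6180 MJ/h

vapour 180→61.2 °C: -65.34 kJ/kg
condensation at 61.2 °C: -247 kJ/kg
liquid 61.2→47.2 °C: -13.58 kJ/kg
Δh = -65.34 + -247 + -13.58 = -325.92 kJ/kg
Q = ṁ·Δh = 316.1 kg/min × -325.92 kJ/kg = -103020 kJ/min
|Q| = 1717.1 kW = 6181.4 MJ/h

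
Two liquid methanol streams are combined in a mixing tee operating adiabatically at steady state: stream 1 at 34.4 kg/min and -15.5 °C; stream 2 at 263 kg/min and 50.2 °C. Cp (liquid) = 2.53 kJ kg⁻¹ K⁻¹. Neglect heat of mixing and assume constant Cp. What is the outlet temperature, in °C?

Energy balance with Q = 0: Σ ṁᵢCp,ᵢ(T_out − Tᵢ) = 0
T_out = Σ ṁᵢCp,ᵢTᵢ / Σ ṁᵢCp,ᵢ
      = 32054 / 752.42 = 42.601 °C

T_out = 42.6 °C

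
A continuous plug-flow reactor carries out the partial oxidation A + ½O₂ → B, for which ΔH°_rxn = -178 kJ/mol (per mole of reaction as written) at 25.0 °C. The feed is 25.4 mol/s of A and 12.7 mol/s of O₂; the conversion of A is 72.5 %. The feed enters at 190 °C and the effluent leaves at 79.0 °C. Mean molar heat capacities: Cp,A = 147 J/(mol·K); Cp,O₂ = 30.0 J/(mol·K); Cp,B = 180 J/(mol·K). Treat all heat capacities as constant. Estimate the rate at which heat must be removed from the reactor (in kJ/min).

Q_out = 223000 kJ/min

Extent of reaction ξ = 0.725 × 25.4 = 18.415 mol/s
Reaction term: ξ·ΔH°_rxn = 18.415 × -178 = -3277.9 kJ/s
Sensible, feed 190→25 °C: -678.94 kJ/s
Outlet flows (mol/s): A 6.985, O₂ 3.4925, B 18.415
Sensible, products 25→79.0 °C: 240.1 kJ/s
Q = ΔH = -3716.7 kJ/s = -3716.7 kW
Heat removed = 223000 kJ/min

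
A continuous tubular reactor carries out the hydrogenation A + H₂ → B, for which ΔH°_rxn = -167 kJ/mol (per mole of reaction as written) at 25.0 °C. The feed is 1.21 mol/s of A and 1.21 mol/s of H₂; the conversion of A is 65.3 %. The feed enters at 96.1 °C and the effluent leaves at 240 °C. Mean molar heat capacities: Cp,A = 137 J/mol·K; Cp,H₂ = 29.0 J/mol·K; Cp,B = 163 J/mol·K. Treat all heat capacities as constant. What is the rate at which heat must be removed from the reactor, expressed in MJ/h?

Q_out = 373 MJ/h

Extent of reaction ξ = 0.653 × 1.21 = 0.79013 mol/s
Reaction term: ξ·ΔH°_rxn = 0.79013 × -167 = -131.95 kJ/s
Sensible, feed 96.1→25 °C: -14.281 kJ/s
Outlet flows (mol/s): A 0.41987, H₂ 0.41987, B 0.79013
Sensible, products 25→240 °C: 42.675 kJ/s
Q = ΔH = -103.56 kJ/s = -103.56 kW
Heat removed = 372.81 MJ/h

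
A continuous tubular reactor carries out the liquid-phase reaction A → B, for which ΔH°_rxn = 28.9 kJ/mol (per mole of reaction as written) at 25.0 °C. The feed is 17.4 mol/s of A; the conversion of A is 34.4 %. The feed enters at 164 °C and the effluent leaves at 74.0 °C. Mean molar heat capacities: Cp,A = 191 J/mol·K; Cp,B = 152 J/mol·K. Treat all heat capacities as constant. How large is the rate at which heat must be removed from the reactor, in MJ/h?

Q_out = 495 MJ/h

Extent of reaction ξ = 0.344 × 17.4 = 5.9856 mol/s
Reaction term: ξ·ΔH°_rxn = 5.9856 × 28.9 = 172.98 kJ/s
Sensible, feed 164→25 °C: -461.95 kJ/s
Outlet flows (mol/s): A 11.414, B 5.9856
Sensible, products 25→74.0 °C: 151.41 kJ/s
Q = ΔH = -137.56 kJ/s = -137.56 kW
Heat removed = 495.22 MJ/h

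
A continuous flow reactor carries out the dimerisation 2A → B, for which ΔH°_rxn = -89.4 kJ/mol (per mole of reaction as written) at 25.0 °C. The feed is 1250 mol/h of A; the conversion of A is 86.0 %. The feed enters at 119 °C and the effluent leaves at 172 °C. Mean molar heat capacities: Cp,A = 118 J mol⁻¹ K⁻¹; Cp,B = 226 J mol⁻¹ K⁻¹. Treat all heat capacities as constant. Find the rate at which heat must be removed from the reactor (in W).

Q_out = 11400 W

Extent of reaction ξ = 0.860 × 1250 / 2 = 537.5 mol/h
Reaction term: ξ·ΔH°_rxn = 537.5 × -89.4 = -48052 kJ/h
Sensible, feed 119→25 °C: -13865 kJ/h
Outlet flows (mol/h): A 175, B 537.5
Sensible, products 25→172 °C: 20892 kJ/h
Q = ΔH = -41025 kJ/h = -11.396 kW
Heat removed = 11396 W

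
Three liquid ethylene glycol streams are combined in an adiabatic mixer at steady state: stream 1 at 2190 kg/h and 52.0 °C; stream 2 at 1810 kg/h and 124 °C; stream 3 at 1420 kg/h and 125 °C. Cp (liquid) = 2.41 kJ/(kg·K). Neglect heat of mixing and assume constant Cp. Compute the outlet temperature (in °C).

No heat crosses the boundary, so H_out = H_in.
Σ ṁᵢCp,ᵢTᵢ = 2190×2.41×52.0 + 1810×2.41×124 + 1420×2.41×125 = 1.2431e+06
Σ ṁᵢCp,ᵢ = 2190×2.41 + 1810×2.41 + 1420×2.41 = 13062
T_out = 1.2431e+06 / 13062 = 95.17 °C

T_out = 95.2 °C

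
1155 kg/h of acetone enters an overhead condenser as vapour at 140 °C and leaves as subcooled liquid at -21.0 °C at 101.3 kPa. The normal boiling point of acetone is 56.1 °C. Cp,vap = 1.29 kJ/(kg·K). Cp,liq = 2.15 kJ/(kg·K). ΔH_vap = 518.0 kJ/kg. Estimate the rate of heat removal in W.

Q_c = 254000 W

vapour 140→56.1 °C: -108.23 kJ/kg
condensation at 56.1 °C: -518 kJ/kg
liquid 56.1→-21.0 °C: -165.76 kJ/kg
Δh = -108.23 + -518 + -165.76 = -792 kJ/kg
Q = ṁ·Δh = 1155 kg/h × -792 kJ/kg = -914760 kJ/h
|Q| = 254.1 kW = 254100 W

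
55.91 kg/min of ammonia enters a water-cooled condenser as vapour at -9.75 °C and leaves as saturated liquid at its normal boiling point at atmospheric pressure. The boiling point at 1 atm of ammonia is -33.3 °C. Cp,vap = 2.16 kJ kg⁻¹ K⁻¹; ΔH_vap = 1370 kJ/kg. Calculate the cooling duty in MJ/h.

Q_c = 4770 MJ/h

vapour -9.75→-33.3 °C: -50.868 kJ/kg
condensation at -33.3 °C: -1370 kJ/kg
Δh = -50.868 + -1370 = -1420.9 kJ/kg
Q = ṁ·Δh = 55.91 kg/min × -1420.9 kJ/kg = -79441 kJ/min
|Q| = 1324 kW = 4766.4 MJ/h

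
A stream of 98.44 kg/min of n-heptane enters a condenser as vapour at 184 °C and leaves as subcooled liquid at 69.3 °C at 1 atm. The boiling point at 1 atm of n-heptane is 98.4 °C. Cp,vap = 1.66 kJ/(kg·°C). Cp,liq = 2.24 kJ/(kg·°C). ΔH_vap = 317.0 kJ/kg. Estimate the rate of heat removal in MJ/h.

Q_c = 3100 MJ/h

vapour 184→98.4 °C: -142.1 kJ/kg
condensation at 98.4 °C: -317 kJ/kg
liquid 98.4→69.3 °C: -65.184 kJ/kg
Δh = -142.1 + -317 + -65.184 = -524.28 kJ/kg
Q = ṁ·Δh = 98.44 kg/min × -524.28 kJ/kg = -51610 kJ/min
|Q| = 860.17 kW = 3096.6 MJ/h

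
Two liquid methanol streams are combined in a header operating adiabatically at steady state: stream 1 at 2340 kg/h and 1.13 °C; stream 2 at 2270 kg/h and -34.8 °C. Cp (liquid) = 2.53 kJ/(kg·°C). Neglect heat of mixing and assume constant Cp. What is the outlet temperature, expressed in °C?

Energy balance with Q = 0: Σ ṁᵢCp,ᵢ(T_out − Tᵢ) = 0
T_out = Σ ṁᵢCp,ᵢTᵢ / Σ ṁᵢCp,ᵢ
      = -193170 / 11663 = -16.562 °C

T_out = -16.6 °C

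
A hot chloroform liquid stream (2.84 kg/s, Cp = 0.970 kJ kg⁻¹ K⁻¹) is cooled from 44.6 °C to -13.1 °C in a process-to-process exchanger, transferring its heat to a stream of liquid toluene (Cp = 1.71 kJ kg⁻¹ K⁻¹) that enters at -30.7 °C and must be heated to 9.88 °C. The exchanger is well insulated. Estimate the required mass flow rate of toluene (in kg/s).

Heat released by hot stream: Q = 2.84 × 0.970 × (44.6 − -13.1) = 158.95 kJ/s
Energy balance on cold side (adiabatic exchanger): Q = ṁ_c·Cp_c·(T_c,out − T_c,in)
ṁ_c = 158.95 / [1.71 × (9.88 − -30.7)] = 2.2906 kg/s

ṁ_c = 2.29 kg/s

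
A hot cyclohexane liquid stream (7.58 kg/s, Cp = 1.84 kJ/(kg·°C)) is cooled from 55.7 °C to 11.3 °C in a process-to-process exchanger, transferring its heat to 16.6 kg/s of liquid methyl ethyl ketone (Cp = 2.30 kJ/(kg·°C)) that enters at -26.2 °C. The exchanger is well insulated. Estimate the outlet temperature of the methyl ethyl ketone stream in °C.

T_c,out = -9.98 °C

Heat released by hot stream: Q = 7.58 × 1.84 × (55.7 − 11.3) = 619.26 kJ/s
Energy balance on cold side (adiabatic exchanger): Q = ṁ_c·Cp_c·(T_c,out − T_c,in)
T_c,out = -26.2 + 619.26/(16.6 × 2.30) = -9.9806 °C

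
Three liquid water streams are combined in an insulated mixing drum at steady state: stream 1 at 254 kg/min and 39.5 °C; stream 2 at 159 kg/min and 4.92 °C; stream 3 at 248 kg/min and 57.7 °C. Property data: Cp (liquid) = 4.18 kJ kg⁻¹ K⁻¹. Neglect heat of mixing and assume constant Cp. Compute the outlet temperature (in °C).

T_out = 38.0 °C

Energy balance with Q = 0: Σ ṁᵢCp,ᵢ(T_out − Tᵢ) = 0
Σ ṁᵢCp,ᵢTᵢ = 254×4.18×39.5 + 159×4.18×4.92 + 248×4.18×57.7 = 105020
Σ ṁᵢCp,ᵢ = 254×4.18 + 159×4.18 + 248×4.18 = 2763
T_out = 105020 / 2763 = 38.01 °C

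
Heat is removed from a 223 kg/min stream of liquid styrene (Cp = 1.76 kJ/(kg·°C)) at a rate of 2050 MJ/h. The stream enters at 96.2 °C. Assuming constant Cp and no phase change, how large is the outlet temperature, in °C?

T_out = 9.15 °C

Q = 2050 MJ/h = 34167 kJ/min
ΔT = Q/(ṁ·Cp) = 34167/(223×1.76) = 87.053 K
T_out = 96.2 − 87.053 = 9.1467 °C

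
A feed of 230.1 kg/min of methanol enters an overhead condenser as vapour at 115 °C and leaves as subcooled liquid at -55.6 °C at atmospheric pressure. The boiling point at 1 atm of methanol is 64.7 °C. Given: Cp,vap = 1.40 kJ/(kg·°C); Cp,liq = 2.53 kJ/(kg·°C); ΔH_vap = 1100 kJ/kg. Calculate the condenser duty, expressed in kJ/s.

vapour 115→64.7 °C: -70.42 kJ/kg
condensation at 64.7 °C: -1100 kJ/kg
liquid 64.7→-55.6 °C: -304.36 kJ/kg
Δh = -70.42 + -1100 + -304.36 = -1474.8 kJ/kg
Q = ṁ·Δh = 230.1 kg/min × -1474.8 kJ/kg = -339350 kJ/min
|Q| = 5655.8 kW

Q_c = 5660 kJ/s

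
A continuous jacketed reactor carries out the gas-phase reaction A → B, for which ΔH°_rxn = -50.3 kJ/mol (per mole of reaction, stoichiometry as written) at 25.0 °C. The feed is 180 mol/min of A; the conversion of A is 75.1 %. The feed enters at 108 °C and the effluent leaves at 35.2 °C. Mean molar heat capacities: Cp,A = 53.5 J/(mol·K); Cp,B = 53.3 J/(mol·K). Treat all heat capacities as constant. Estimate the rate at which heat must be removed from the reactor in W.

Extent of reaction ξ = 0.751 × 180 = 135.18 mol/min
Reaction term: ξ·ΔH°_rxn = 135.18 × -50.3 = -6799.6 kJ/min
Sensible, feed 108→25 °C: -799.29 kJ/min
Outlet flows (mol/min): A 44.82, B 135.18
Sensible, products 25→35.2 °C: 97.95 kJ/min
Q = ΔH = -7500.9 kJ/min = -125.01 kW
Heat removed = 125010 W

Q_out = 125000 W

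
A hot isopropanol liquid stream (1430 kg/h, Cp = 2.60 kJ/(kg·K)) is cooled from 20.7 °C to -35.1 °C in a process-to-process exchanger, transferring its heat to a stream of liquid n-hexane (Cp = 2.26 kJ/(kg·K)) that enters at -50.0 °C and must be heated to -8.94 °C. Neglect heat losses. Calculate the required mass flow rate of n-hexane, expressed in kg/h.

ṁ_c = 2240 kg/h

Heat released by hot stream: Q = 1430 × 2.60 × (20.7 − -35.1) = 207460 kJ/h
Energy balance on cold side (adiabatic exchanger): Q = ṁ_c·Cp_c·(T_c,out − T_c,in)
ṁ_c = 207460 / [2.26 × (-8.94 − -50.0)] = 2235.7 kg/h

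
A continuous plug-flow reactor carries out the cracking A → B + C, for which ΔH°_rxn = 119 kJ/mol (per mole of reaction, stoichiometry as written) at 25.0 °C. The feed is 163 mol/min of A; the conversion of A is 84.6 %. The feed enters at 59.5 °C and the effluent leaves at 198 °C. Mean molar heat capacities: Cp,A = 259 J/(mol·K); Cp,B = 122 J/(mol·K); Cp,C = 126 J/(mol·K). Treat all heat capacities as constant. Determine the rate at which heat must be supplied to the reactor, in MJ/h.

Q_in = 1320 MJ/h

Extent of reaction ξ = 0.846 × 163 = 137.9 mol/min
Reaction term: ξ·ΔH°_rxn = 137.9 × 119 = 16410 kJ/min
Sensible, feed 59.5→25 °C: -1456.5 kJ/min
Outlet flows (mol/min): A 25.102, B 137.9, C 137.9
Sensible, products 25→198 °C: 7041.1 kJ/min
Q = ΔH = 21994 kJ/min = 366.57 kW
Heat supplied = 1319.7 MJ/h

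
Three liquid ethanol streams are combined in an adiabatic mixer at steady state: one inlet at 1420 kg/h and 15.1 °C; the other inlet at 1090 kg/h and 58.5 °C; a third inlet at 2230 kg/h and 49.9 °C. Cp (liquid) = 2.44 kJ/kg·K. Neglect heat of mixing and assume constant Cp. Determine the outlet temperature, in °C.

Energy balance with Q = 0: Σ ṁᵢCp,ᵢ(T_out − Tᵢ) = 0
T_out = Σ ṁᵢCp,ᵢTᵢ / Σ ṁᵢCp,ᵢ
      = 479420 / 11566 = 41.452 °C

T_out = 41.5 °C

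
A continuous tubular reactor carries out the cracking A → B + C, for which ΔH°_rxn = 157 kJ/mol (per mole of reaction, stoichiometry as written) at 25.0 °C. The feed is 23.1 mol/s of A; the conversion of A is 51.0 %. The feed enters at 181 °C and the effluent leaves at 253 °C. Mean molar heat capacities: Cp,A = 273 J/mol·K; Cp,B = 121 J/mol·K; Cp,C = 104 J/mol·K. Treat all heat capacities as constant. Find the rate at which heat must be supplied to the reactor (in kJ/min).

Extent of reaction ξ = 0.510 × 23.1 = 11.781 mol/s
Reaction term: ξ·ΔH°_rxn = 11.781 × 157 = 1849.6 kJ/s
Sensible, feed 181→25 °C: -983.78 kJ/s
Outlet flows (mol/s): A 11.319, B 11.781, C 11.781
Sensible, products 25→253 °C: 1308.9 kJ/s
Q = ΔH = 2174.7 kJ/s = 2174.7 kW
Heat supplied = 130480 kJ/min

Q_in = 130000 kJ/min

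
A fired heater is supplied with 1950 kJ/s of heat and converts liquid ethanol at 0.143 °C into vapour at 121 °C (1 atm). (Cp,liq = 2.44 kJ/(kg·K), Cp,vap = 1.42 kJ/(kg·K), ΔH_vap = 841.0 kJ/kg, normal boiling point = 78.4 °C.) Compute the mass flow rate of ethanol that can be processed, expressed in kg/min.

ṁ = 107 kg/min

Δh = 2.44×(78.4−0.143) + 841.0 + 1.42×(121−78.4) = 1092.4 kJ/kg
Q = 1950 kJ/s = 1950 kJ/s = 117000 kJ/min
ṁ = Q/Δh = 117000 / 1092.4 = 107.1 kg/min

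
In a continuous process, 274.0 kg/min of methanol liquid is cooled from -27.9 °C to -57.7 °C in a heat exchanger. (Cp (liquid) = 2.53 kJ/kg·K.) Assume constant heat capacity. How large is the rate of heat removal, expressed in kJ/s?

Q = ṁ·Cp·ΔT = 274.0 × 2.53 × (-57.7 − -27.9) = -20658 kJ/min
Converting: 20658 / 60 s = 344.3 kW

Q_c = 344 kJ/s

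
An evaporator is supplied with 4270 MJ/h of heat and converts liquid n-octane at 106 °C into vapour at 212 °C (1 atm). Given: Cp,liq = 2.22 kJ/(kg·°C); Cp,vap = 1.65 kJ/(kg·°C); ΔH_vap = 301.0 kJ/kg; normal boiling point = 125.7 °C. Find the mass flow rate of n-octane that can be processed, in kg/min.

Δh = 2.22×(125.7−106) + 301.0 + 1.65×(212−125.7) = 487.13 kJ/kg
Q = 4270 MJ/h = 1186.1 kJ/s = 71167 kJ/min
ṁ = Q/Δh = 71167 / 487.13 = 146.09 kg/min

ṁ = 146 kg/min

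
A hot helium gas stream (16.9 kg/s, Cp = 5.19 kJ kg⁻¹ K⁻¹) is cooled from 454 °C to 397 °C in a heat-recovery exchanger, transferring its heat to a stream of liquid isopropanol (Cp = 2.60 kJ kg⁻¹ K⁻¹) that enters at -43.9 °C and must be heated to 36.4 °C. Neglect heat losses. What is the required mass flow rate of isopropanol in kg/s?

ṁ_c = 23.9 kg/s

Heat released by hot stream: Q = 16.9 × 5.19 × (454 − 397) = 4999.5 kJ/s
Energy balance on cold side (adiabatic exchanger): Q = ṁ_c·Cp_c·(T_c,out − T_c,in)
ṁ_c = 4999.5 / [2.60 × (36.4 − -43.9)] = 23.946 kg/s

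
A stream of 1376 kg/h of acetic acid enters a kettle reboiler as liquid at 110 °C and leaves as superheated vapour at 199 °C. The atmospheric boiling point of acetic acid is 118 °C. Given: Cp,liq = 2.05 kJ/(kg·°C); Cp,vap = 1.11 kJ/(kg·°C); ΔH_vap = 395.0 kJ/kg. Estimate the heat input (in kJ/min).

Q = 11500 kJ/min

liquid 110→118 °C: 16.4 kJ/kg
vaporisation at 118 °C: 395 kJ/kg
vapour 118→199 °C: 89.91 kJ/kg
Δh = 16.4 + 395 + 89.91 = 501.31 kJ/kg
Q = ṁ·Δh = 1376 kg/h × 501.31 kJ/kg = 689800 kJ/h
|Q| = 191.61 kW = 11497 kJ/min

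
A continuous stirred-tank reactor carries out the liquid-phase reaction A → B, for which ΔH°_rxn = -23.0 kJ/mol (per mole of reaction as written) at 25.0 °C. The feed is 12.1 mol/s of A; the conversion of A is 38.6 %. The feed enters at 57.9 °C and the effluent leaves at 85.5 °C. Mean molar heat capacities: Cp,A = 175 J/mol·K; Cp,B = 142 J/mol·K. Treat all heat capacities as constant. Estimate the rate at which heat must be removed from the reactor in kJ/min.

Extent of reaction ξ = 0.386 × 12.1 = 4.6706 mol/s
Reaction term: ξ·ΔH°_rxn = 4.6706 × -23.0 = -107.42 kJ/s
Sensible, feed 57.9→25 °C: -69.666 kJ/s
Outlet flows (mol/s): A 7.4294, B 4.6706
Sensible, products 25→85.5 °C: 118.78 kJ/s
Q = ΔH = -58.306 kJ/s = -58.306 kW
Heat removed = 3498.3 kJ/min

Q_out = 3500 kJ/min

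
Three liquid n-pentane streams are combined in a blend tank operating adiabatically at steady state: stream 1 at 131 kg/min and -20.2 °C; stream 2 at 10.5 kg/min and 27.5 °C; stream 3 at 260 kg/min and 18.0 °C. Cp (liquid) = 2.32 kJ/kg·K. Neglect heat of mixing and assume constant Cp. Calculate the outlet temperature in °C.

T_out = 5.78 °C

Energy balance with Q = 0: Σ ṁᵢCp,ᵢ(T_out − Tᵢ) = 0
Σ ṁᵢCp,ᵢTᵢ = 131×2.32×-20.2 + 10.5×2.32×27.5 + 260×2.32×18.0 = 5388.3
Σ ṁᵢCp,ᵢ = 131×2.32 + 10.5×2.32 + 260×2.32 = 931.48
T_out = 5388.3 / 931.48 = 5.7847 °C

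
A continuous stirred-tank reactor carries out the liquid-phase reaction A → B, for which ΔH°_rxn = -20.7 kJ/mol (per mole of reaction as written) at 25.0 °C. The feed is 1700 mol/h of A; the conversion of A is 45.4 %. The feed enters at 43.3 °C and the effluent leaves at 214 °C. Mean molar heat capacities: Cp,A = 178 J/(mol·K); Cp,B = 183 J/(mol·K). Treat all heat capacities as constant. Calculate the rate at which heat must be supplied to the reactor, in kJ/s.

Extent of reaction ξ = 0.454 × 1700 = 771.8 mol/h
Reaction term: ξ·ΔH°_rxn = 771.8 × -20.7 = -15976 kJ/h
Sensible, feed 43.3→25 °C: -5537.6 kJ/h
Outlet flows (mol/h): A 928.2, B 771.8
Sensible, products 25→214 °C: 57921 kJ/h
Q = ΔH = 36407 kJ/h = 10.113 kW
Heat supplied = 10.113 kJ/s

Q_in = 10.1 kJ/s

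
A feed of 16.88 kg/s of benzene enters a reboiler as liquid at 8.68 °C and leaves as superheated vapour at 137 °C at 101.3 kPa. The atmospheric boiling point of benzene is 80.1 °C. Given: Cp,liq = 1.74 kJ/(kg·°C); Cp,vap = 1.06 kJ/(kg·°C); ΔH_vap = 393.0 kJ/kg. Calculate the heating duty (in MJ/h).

liquid 8.68→80.1 °C: 124.27 kJ/kg
vaporisation at 80.1 °C: 393 kJ/kg
vapour 80.1→137 °C: 60.314 kJ/kg
Δh = 124.27 + 393 + 60.314 = 577.58 kJ/kg
Q = ṁ·Δh = 16.88 kg/s × 577.58 kJ/kg = 9749.6 kJ/s
|Q| = 9749.6 kW = 35099 MJ/h

Q = 35100 MJ/h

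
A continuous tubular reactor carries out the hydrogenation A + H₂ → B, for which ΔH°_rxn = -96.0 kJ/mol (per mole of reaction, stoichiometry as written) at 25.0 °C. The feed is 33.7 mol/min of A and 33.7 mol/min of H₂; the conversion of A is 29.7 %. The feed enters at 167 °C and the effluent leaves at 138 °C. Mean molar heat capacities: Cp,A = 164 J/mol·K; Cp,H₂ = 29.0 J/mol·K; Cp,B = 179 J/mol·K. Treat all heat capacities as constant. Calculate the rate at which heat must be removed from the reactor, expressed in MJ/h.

Extent of reaction ξ = 0.297 × 33.7 = 10.009 mol/min
Reaction term: ξ·ΔH°_rxn = 10.009 × -96.0 = -960.85 kJ/min
Sensible, feed 167→25 °C: -923.58 kJ/min
Outlet flows (mol/min): A 23.691, H₂ 23.691, B 10.009
Sensible, products 25→138 °C: 719.13 kJ/min
Q = ΔH = -1165.3 kJ/min = -19.422 kW
Heat removed = 69.918 MJ/h

Q_out = 69.9 MJ/h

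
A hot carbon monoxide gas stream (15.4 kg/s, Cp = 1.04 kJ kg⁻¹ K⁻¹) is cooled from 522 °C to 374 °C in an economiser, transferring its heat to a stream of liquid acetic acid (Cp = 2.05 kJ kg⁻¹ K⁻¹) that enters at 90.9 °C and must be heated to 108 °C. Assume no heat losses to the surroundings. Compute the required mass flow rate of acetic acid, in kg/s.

Heat released by hot stream: Q = 15.4 × 1.04 × (522 − 374) = 2370.4 kJ/s
Energy balance on cold side (adiabatic exchanger): Q = ṁ_c·Cp_c·(T_c,out − T_c,in)
ṁ_c = 2370.4 / [2.05 × (108 − 90.9)] = 67.619 kg/s

ṁ_c = 67.6 kg/s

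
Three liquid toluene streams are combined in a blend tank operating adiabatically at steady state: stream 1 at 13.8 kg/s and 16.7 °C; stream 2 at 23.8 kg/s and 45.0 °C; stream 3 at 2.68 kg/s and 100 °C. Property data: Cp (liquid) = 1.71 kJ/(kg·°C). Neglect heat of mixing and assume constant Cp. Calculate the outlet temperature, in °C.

T_out = 39.0 °C

Energy balance with Q = 0: Σ ṁᵢCp,ᵢ(T_out − Tᵢ) = 0
T_out = Σ ṁᵢCp,ᵢTᵢ / Σ ṁᵢCp,ᵢ
      = 2683.8 / 68.879 = 38.964 °C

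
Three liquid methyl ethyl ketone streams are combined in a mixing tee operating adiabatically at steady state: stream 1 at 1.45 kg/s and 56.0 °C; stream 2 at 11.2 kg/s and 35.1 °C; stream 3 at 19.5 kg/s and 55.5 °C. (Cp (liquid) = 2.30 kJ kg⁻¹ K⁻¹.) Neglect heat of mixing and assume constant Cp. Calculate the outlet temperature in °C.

No heat crosses the boundary, so H_out = H_in.
T_out = Σ ṁᵢCp,ᵢTᵢ / Σ ṁᵢCp,ᵢ
      = 3580.1 / 73.945 = 48.416 °C

T_out = 48.4 °C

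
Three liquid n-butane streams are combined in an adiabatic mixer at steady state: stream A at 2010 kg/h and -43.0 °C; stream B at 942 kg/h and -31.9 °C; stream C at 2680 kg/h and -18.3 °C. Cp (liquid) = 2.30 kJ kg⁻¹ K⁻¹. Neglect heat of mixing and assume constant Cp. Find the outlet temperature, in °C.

Energy balance with Q = 0: Σ ṁᵢCp,ᵢ(T_out − Tᵢ) = 0
Σ ṁᵢCp,ᵢTᵢ = 2010×2.30×-43.0 + 942×2.30×-31.9 + 2680×2.30×-18.3 = -380700
Σ ṁᵢCp,ᵢ = 2010×2.30 + 942×2.30 + 2680×2.30 = 12954
T_out = -380700 / 12954 = -29.39 °C

T_out = -29.4 °C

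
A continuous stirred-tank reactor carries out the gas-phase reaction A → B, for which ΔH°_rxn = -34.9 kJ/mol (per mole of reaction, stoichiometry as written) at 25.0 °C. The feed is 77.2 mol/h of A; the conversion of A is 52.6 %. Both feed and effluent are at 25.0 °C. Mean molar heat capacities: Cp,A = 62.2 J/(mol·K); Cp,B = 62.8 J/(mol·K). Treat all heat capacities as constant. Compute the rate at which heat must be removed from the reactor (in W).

Q_out = 394 W

Extent of reaction ξ = 0.526 × 77.2 = 40.607 mol/h
Reaction term: ξ·ΔH°_rxn = 40.607 × -34.9 = -1417.2 kJ/h
Q = ΔH = -1417.2 kJ/h = -0.39366 kW
Heat removed = 393.66 W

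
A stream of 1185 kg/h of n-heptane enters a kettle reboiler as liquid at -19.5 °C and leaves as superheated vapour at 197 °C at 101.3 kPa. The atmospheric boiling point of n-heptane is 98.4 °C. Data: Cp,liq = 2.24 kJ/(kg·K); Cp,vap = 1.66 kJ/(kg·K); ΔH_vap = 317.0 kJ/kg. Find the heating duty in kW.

Q = 245 kW

liquid -19.5→98.4 °C: 264.1 kJ/kg
vaporisation at 98.4 °C: 317 kJ/kg
vapour 98.4→197 °C: 163.68 kJ/kg
Δh = 264.1 + 317 + 163.68 = 744.77 kJ/kg
Q = ṁ·Δh = 1185 kg/h × 744.77 kJ/kg = 882550 kJ/h
|Q| = 245.15 kW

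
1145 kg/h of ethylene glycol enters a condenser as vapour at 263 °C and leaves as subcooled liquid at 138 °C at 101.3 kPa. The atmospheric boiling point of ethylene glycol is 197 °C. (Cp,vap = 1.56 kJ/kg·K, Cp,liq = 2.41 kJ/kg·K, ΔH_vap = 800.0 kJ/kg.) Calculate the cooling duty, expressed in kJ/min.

Q_c = 19900 kJ/min

vapour 263→197 °C: -102.96 kJ/kg
condensation at 197 °C: -800 kJ/kg
liquid 197→138 °C: -142.19 kJ/kg
Δh = -102.96 + -800 + -142.19 = -1045.2 kJ/kg
Q = ṁ·Δh = 1145 kg/h × -1045.2 kJ/kg = -1.1967e+06 kJ/h
|Q| = 332.42 kW = 19945 kJ/min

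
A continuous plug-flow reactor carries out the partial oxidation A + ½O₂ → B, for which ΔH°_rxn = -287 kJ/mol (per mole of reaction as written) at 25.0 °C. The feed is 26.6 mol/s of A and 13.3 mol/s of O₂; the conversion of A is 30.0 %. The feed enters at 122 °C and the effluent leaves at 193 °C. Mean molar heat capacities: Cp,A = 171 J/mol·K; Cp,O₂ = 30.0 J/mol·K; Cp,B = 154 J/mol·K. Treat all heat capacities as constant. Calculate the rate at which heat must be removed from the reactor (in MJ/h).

Q_out = 7130 MJ/h

Extent of reaction ξ = 0.300 × 26.6 = 7.98 mol/s
Reaction term: ξ·ΔH°_rxn = 7.98 × -287 = -2290.3 kJ/s
Sensible, feed 122→25 °C: -479.92 kJ/s
Outlet flows (mol/s): A 18.62, O₂ 9.31, B 7.98
Sensible, products 25→193 °C: 788.3 kJ/s
Q = ΔH = -1981.9 kJ/s = -1981.9 kW
Heat removed = 7134.8 MJ/h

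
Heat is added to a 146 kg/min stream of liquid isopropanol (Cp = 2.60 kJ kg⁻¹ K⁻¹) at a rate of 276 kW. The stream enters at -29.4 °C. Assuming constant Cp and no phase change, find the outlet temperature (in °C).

Q = 276 kW = 16560 kJ/min
ΔT = Q/(ṁ·Cp) = 16560/(146×2.60) = 43.625 K
T_out = -29.4 + 43.625 = 14.225 °C

T_out = 14.2 °C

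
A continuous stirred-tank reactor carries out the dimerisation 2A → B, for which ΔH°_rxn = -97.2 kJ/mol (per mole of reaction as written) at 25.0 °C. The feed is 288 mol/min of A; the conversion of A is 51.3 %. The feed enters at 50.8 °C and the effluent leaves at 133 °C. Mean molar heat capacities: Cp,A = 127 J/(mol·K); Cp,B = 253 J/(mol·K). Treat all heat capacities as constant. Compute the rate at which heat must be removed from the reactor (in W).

Extent of reaction ξ = 0.513 × 288 / 2 = 73.872 mol/min
Reaction term: ξ·ΔH°_rxn = 73.872 × -97.2 = -7180.4 kJ/min
Sensible, feed 50.8→25 °C: -943.66 kJ/min
Outlet flows (mol/min): A 140.26, B 73.872
Sensible, products 25→133 °C: 3942.2 kJ/min
Q = ΔH = -4181.8 kJ/min = -69.696 kW
Heat removed = 69696 W

Q_out = 69700 W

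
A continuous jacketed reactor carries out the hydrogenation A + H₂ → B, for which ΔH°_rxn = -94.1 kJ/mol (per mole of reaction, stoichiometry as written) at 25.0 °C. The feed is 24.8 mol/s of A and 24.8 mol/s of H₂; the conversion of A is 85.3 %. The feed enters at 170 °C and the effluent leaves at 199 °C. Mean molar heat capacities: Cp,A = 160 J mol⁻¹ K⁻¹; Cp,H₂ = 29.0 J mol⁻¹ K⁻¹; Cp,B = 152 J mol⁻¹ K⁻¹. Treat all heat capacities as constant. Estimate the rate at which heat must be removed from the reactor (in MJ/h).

Q_out = 7170 MJ/h

Extent of reaction ξ = 0.853 × 24.8 = 21.154 mol/s
Reaction term: ξ·ΔH°_rxn = 21.154 × -94.1 = -1990.6 kJ/s
Sensible, feed 170→25 °C: -679.64 kJ/s
Outlet flows (mol/s): A 3.6456, H₂ 3.6456, B 21.154
Sensible, products 25→199 °C: 679.38 kJ/s
Q = ΔH = -1990.9 kJ/s = -1990.9 kW
Heat removed = 7167.2 MJ/h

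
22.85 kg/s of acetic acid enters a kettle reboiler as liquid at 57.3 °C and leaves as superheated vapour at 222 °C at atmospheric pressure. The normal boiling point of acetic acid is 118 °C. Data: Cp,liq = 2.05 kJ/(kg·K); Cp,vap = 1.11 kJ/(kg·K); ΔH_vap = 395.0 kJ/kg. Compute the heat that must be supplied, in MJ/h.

liquid 57.3→118 °C: 124.43 kJ/kg
vaporisation at 118 °C: 395 kJ/kg
vapour 118→222 °C: 115.44 kJ/kg
Δh = 124.43 + 395 + 115.44 = 634.88 kJ/kg
Q = ṁ·Δh = 22.85 kg/s × 634.88 kJ/kg = 14507 kJ/s
|Q| = 14507 kW = 52225 MJ/h

Q = 52200 MJ/h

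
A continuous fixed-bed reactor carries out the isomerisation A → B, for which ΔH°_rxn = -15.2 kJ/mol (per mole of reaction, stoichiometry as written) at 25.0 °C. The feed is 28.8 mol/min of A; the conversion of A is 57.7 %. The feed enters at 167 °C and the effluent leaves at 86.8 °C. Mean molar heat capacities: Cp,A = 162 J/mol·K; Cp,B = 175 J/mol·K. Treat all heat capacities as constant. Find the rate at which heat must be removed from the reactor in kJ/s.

Q_out = 10.2 kJ/s

Extent of reaction ξ = 0.577 × 28.8 = 16.618 mol/min
Reaction term: ξ·ΔH°_rxn = 16.618 × -15.2 = -252.59 kJ/min
Sensible, feed 167→25 °C: -662.52 kJ/min
Outlet flows (mol/min): A 12.182, B 16.618
Sensible, products 25→86.8 °C: 301.68 kJ/min
Q = ΔH = -613.42 kJ/min = -10.224 kW
Heat removed = 10.224 kJ/s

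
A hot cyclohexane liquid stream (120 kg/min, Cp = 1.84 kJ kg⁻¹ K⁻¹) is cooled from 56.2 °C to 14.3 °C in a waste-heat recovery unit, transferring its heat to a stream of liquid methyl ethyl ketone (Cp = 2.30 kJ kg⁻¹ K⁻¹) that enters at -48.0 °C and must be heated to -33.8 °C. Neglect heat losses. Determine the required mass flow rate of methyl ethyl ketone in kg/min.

ṁ_c = 283 kg/min

Heat released by hot stream: Q = 120 × 1.84 × (56.2 − 14.3) = 9251.5 kJ/min
Energy balance on cold side (adiabatic exchanger): Q = ṁ_c·Cp_c·(T_c,out − T_c,in)
ṁ_c = 9251.5 / [2.30 × (-33.8 − -48.0)] = 283.27 kg/min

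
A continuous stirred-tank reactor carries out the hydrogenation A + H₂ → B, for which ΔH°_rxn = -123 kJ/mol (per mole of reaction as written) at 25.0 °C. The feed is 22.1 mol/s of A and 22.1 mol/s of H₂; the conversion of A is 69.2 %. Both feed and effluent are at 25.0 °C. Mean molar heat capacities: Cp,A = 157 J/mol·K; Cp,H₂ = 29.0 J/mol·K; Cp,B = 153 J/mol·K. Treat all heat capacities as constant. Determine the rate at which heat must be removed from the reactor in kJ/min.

Q_out = 113000 kJ/min

Extent of reaction ξ = 0.692 × 22.1 = 15.293 mol/s
Reaction term: ξ·ΔH°_rxn = 15.293 × -123 = -1881.1 kJ/s
Q = ΔH = -1881.1 kJ/s = -1881.1 kW
Heat removed = 112860 kJ/min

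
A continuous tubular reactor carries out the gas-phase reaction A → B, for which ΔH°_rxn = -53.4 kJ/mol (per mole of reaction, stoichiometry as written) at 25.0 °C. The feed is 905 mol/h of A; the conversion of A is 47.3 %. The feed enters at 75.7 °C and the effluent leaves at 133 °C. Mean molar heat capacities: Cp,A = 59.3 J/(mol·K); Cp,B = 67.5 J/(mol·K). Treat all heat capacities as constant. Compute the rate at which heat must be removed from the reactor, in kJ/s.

Q_out = 5.39 kJ/s

Extent of reaction ξ = 0.473 × 905 = 428.06 mol/h
Reaction term: ξ·ΔH°_rxn = 428.06 × -53.4 = -22859 kJ/h
Sensible, feed 75.7→25 °C: -2720.9 kJ/h
Outlet flows (mol/h): A 476.94, B 428.06
Sensible, products 25→133 °C: 6175.1 kJ/h
Q = ΔH = -19404 kJ/h = -5.3901 kW
Heat removed = 5.3901 kJ/s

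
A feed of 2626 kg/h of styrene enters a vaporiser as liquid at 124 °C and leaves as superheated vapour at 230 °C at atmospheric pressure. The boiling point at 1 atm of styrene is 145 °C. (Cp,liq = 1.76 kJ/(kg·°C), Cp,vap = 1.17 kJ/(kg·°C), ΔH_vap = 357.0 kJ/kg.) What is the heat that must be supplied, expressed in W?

liquid 124→145 °C: 36.96 kJ/kg
vaporisation at 145 °C: 357 kJ/kg
vapour 145→230 °C: 99.45 kJ/kg
Δh = 36.96 + 357 + 99.45 = 493.41 kJ/kg
Q = ṁ·Δh = 2626 kg/h × 493.41 kJ/kg = 1.2957e+06 kJ/h
|Q| = 359.92 kW = 359920 W

Q = 360000 W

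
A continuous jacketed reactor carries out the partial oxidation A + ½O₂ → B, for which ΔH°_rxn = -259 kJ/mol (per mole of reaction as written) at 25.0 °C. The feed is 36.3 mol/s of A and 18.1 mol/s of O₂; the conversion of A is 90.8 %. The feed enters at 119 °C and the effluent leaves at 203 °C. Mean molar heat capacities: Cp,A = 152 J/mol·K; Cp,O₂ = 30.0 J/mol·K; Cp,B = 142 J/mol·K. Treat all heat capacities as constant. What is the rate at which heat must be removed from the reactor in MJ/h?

Extent of reaction ξ = 0.908 × 36.3 = 32.96 mol/s
Reaction term: ξ·ΔH°_rxn = 32.96 × -259 = -8536.7 kJ/s
Sensible, feed 119→25 °C: -569.7 kJ/s
Outlet flows (mol/s): A 3.3396, O₂ 1.6198, B 32.96
Sensible, products 25→203 °C: 932.11 kJ/s
Q = ΔH = -8174.3 kJ/s = -8174.3 kW
Heat removed = 29428 MJ/h

Q_out = 29400 MJ/h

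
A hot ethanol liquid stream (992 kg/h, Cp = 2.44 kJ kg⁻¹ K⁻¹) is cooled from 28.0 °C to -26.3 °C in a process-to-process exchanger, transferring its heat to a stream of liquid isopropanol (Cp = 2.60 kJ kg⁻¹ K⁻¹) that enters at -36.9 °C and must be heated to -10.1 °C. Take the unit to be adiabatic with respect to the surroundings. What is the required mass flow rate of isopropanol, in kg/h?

ṁ_c = 1890 kg/h

Heat released by hot stream: Q = 992 × 2.44 × (28.0 − -26.3) = 131430 kJ/h
Energy balance on cold side (adiabatic exchanger): Q = ṁ_c·Cp_c·(T_c,out − T_c,in)
ṁ_c = 131430 / [2.60 × (-10.1 − -36.9)] = 1886.2 kg/h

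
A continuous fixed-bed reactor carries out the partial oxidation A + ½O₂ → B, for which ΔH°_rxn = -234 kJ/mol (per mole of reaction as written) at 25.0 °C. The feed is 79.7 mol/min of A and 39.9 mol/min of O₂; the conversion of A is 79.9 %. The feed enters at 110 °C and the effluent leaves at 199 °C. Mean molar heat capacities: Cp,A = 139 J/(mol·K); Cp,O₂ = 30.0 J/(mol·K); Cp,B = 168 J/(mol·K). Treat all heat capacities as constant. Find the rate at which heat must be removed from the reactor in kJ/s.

Extent of reaction ξ = 0.799 × 79.7 = 63.68 mol/min
Reaction term: ξ·ΔH°_rxn = 63.68 × -234 = -14901 kJ/min
Sensible, feed 110→25 °C: -1043.4 kJ/min
Outlet flows (mol/min): A 16.02, O₂ 8.0598, B 63.68
Sensible, products 25→199 °C: 2291 kJ/min
Q = ΔH = -13654 kJ/min = -227.56 kW
Heat removed = 227.56 kJ/s

Q_out = 228 kJ/s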